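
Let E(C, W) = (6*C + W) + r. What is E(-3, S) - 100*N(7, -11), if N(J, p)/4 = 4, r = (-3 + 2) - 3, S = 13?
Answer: -1609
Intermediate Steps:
r = -4 (r = -1 - 3 = -4)
N(J, p) = 16 (N(J, p) = 4*4 = 16)
E(C, W) = -4 + W + 6*C (E(C, W) = (6*C + W) - 4 = (W + 6*C) - 4 = -4 + W + 6*C)
E(-3, S) - 100*N(7, -11) = (-4 + 13 + 6*(-3)) - 100*16 = (-4 + 13 - 18) - 1600 = -9 - 1600 = -1609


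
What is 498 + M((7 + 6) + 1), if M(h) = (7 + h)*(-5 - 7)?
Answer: 246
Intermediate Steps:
M(h) = -84 - 12*h (M(h) = (7 + h)*(-12) = -84 - 12*h)
498 + M((7 + 6) + 1) = 498 + (-84 - 12*((7 + 6) + 1)) = 498 + (-84 - 12*(13 + 1)) = 498 + (-84 - 12*14) = 498 + (-84 - 168) = 498 - 252 = 246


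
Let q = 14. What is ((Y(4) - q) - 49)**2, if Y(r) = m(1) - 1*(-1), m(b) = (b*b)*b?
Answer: 3721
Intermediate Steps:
m(b) = b**3 (m(b) = b**2*b = b**3)
Y(r) = 2 (Y(r) = 1**3 - 1*(-1) = 1 + 1 = 2)
((Y(4) - q) - 49)**2 = ((2 - 1*14) - 49)**2 = ((2 - 14) - 49)**2 = (-12 - 49)**2 = (-61)**2 = 3721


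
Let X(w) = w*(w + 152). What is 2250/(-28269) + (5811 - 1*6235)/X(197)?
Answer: -53066/618777 ≈ -0.085760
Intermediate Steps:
X(w) = w*(152 + w)
2250/(-28269) + (5811 - 1*6235)/X(197) = 2250/(-28269) + (5811 - 1*6235)/((197*(152 + 197))) = 2250*(-1/28269) + (5811 - 6235)/((197*349)) = -250/3141 - 424/68753 = -53066/618777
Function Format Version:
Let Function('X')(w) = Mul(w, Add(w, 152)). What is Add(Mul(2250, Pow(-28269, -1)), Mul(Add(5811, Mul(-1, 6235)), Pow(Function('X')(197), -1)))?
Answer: Rational(-53066, 618777) ≈ -0.085760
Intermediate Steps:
Function('X')(w) = Mul(w, Add(152, w))
Add(Mul(2250, Pow(-28269, -1)), Mul(Add(5811, Mul(-1, 6235)), Pow(Function('X')(197), -1))) = Add(Mul(2250, Pow(-28269, -1)), Mul(Add(5811, Mul(-1, 6235)), Pow(Mul(197, Add(152, 197)), -1))) = Add(Mul(2250, Rational(-1, 28269)), Mul(Add(5811, -6235), Pow(Mul(197, 349), -1))) = Add(Rational(-250, 3141), Mul(-424, Pow(68753, -1))) = Add(Rational(-250, 3141), Mul(-424, Rational(1, 68753))) = Add(Rational(-250, 3141), Rational(-424, 68753)) = Rational(-53066, 618777)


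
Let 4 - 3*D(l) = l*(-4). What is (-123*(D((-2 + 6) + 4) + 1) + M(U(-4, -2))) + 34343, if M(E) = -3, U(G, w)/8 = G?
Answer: 32741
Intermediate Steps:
U(G, w) = 8*G
D(l) = 4/3 + 4*l/3 (D(l) = 4/3 - l*(-4)/3 = 4/3 - (-4)*l/3 = 4/3 + 4*l/3)
(-123*(D((-2 + 6) + 4) + 1) + M(U(-4, -2))) + 34343 = (-123*((4/3 + 4*((-2 + 6) + 4)/3) + 1) - 3) + 34343 = (-123*((4/3 + 4*(4 + 4)/3) + 1) - 3) + 34343 = (-123*((4/3 + (4/3)*8) + 1) - 3) + 34343 = (-123*((4/3 + 32/3) + 1) - 3) + 34343 = (-123*(12 + 1) - 3) + 34343 = (-123*13 - 3) + 34343 = (-41*39 - 3) + 34343 = (-1599 - 3) + 34343 = -1602 + 34343 = 32741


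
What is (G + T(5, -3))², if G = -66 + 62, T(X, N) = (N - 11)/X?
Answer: 1156/25 ≈ 46.240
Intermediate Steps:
T(X, N) = (-11 + N)/X
G = -4
(G + T(5, -3))² = (-4 + (-11 - 3)/5)² = (-4 + (⅕)*(-14))² = (-4 - 14/5)² = (-34/5)² = 1156/25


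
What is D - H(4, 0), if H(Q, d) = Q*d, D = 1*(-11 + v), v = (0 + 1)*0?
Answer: -11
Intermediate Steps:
v = 0 (v = 1*0 = 0)
D = -11 (D = 1*(-11 + 0) = 1*(-11) = -11)
D - H(4, 0) = -11 - 4*0 = -11 - 1*0 = -11 + 0 = -11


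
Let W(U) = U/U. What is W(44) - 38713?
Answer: -38712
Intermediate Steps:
W(U) = 1
W(44) - 38713 = 1 - 38713 = -38712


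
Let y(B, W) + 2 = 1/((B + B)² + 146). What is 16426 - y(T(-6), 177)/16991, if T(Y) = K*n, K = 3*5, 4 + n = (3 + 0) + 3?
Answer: 1045486753327/63648286 ≈ 16426.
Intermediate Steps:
n = 2 (n = -4 + ((3 + 0) + 3) = -4 + (3 + 3) = -4 + 6 = 2)
K = 15
T(Y) = 30 (T(Y) = 15*2 = 30)
y(B, W) = -2 + 1/(146 + 4*B²) (y(B, W) = -2 + 1/((B + B)² + 146) = -2 + 1/((2*B)² + 146) = -2 + 1/(4*B² + 146) = -2 + 1/(146 + 4*B²))
16426 - y(T(-6), 177)/16991 = 16426 - (-291 - 8*30²)/(2*(73 + 2*30²))/16991 = 16426 - (-291 - 8*900)/(2*(73 + 2*900))/16991 = 16426 - (-291 - 7200)/(2*(73 + 1800))/16991 = 16426 - (½)*(-7491)/1873/16991 = 16426 - (½)*(1/1873)*(-7491)/16991 = 16426 - (-7491)/(3746*16991) = 16426 - 1*(-7491/63648286) = 16426 + 7491/63648286 = 1045486753327/63648286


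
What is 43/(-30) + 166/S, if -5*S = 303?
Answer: -12643/3030 ≈ -4.1726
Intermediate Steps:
S = -303/5 (S = -1/5*303 = -303/5 ≈ -60.600)
43/(-30) + 166/S = 43/(-30) + 166/(-303/5) = 43*(-1/30) + 166*(-5/303) = -43/30 - 830/303 = -12643/3030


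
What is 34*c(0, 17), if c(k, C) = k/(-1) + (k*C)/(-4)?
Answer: 0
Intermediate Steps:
c(k, C) = -k - C*k/4 (c(k, C) = k*(-1) + (C*k)*(-¼) = -k - C*k/4)
34*c(0, 17) = 34*(-¼*0*(4 + 17)) = 34*(-¼*0*21) = 34*0 = 0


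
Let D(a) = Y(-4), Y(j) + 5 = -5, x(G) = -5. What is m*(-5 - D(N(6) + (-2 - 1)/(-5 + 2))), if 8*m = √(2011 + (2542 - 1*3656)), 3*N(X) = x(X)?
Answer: 5*√897/8 ≈ 18.719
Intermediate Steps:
N(X) = -5/3 (N(X) = (⅓)*(-5) = -5/3)
Y(j) = -10 (Y(j) = -5 - 5 = -10)
m = √897/8 (m = √(2011 + (2542 - 1*3656))/8 = √(2011 + (2542 - 3656))/8 = √(2011 - 1114)/8 = √897/8 ≈ 3.7437)
D(a) = -10
m*(-5 - D(N(6) + (-2 - 1)/(-5 + 2))) = (√897/8)*(-5 - 1*(-10)) = (√897/8)*(-5 + 10) = (√897/8)*5 = 5*√897/8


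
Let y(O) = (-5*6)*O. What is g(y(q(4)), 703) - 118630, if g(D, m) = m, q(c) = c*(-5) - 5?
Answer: -117927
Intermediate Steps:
q(c) = -5 - 5*c (q(c) = -5*c - 5 = -5 - 5*c)
y(O) = -30*O
g(y(q(4)), 703) - 118630 = 703 - 118630 = -117927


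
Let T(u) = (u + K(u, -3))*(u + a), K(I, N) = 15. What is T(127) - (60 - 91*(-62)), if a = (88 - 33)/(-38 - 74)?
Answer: 686687/56 ≈ 12262.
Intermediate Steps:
a = -55/112 (a = 55/(-112) = 55*(-1/112) = -55/112 ≈ -0.49107)
T(u) = (15 + u)*(-55/112 + u) (T(u) = (u + 15)*(u - 55/112) = (15 + u)*(-55/112 + u))
T(127) - (60 - 91*(-62)) = (-825/112 + 127² + (1625/112)*127) - (60 - 91*(-62)) = (-825/112 + 16129 + 206375/112) - (60 + 5642) = 1005999/56 - 1*5702 = 1005999/56 - 5702 = 686687/56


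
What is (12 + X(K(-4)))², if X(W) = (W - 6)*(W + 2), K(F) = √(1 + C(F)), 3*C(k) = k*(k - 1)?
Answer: 1633/9 - 184*√69/9 ≈ 11.620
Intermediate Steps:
C(k) = k*(-1 + k)/3 (C(k) = (k*(k - 1))/3 = (k*(-1 + k))/3 = k*(-1 + k)/3)
K(F) = √(1 + F*(-1 + F)/3)
X(W) = (-6 + W)*(2 + W)
(12 + X(K(-4)))² = (12 + (-12 + (√3*√(3 - 4*(-1 - 4))/3)² - 4*√3*√(3 - 4*(-1 - 4))/3))² = (12 + (-12 + (√3*√(3 - 4*(-5))/3)² - 4*√3*√(3 - 4*(-5))/3))² = (12 + (-12 + (√3*√(3 + 20)/3)² - 4*√3*√(3 + 20)/3))² = (12 + (-12 + (√3*√23/3)² - 4*√3*√23/3))² = (12 + (-12 + (√69/3)² - 4*√69/3))² = (12 + (-12 + 23/3 - 4*√69/3))² = (12 + (-13/3 - 4*√69/3))² = (23/3 - 4*√69/3)²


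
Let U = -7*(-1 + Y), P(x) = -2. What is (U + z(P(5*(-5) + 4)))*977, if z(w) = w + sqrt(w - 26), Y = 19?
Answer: -125056 + 1954*I*sqrt(7) ≈ -1.2506e+5 + 5169.8*I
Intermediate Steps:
z(w) = w + sqrt(-26 + w)
U = -126 (U = -7*(-1 + 19) = -7*18 = -126)
(U + z(P(5*(-5) + 4)))*977 = (-126 + (-2 + sqrt(-26 - 2)))*977 = (-126 + (-2 + sqrt(-28)))*977 = (-126 + (-2 + 2*I*sqrt(7)))*977 = (-128 + 2*I*sqrt(7))*977 = -125056 + 1954*I*sqrt(7)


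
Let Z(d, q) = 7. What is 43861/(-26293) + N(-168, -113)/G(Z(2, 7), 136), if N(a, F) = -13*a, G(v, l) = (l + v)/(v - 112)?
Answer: -464290991/289223 ≈ -1605.3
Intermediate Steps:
G(v, l) = (l + v)/(-112 + v)
43861/(-26293) + N(-168, -113)/G(Z(2, 7), 136) = 43861/(-26293) + (-13*(-168))/(((136 + 7)/(-112 + 7))) = 43861*(-1/26293) + 2184/((143/(-105))) = -43861/26293 + 2184/((-1/105*143)) = -43861/26293 + 2184/(-143/105) = -43861/26293 + 2184*(-105/143) = -43861/26293 - 17640/11 = -464290991/289223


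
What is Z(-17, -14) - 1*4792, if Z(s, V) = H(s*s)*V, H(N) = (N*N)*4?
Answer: -4681968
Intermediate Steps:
H(N) = 4*N**2 (H(N) = N**2*4 = 4*N**2)
Z(s, V) = 4*V*s**4 (Z(s, V) = (4*(s*s)**2)*V = (4*(s**2)**2)*V = (4*s**4)*V = 4*V*s**4)
Z(-17, -14) - 1*4792 = 4*(-14)*(-17)**4 - 1*4792 = 4*(-14)*83521 - 4792 = -4677176 - 4792 = -4681968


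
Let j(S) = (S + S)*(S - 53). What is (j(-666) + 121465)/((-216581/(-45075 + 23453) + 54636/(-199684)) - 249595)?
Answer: -61307923888954/14178962904773 ≈ -4.3239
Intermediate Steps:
j(S) = 2*S*(-53 + S) (j(S) = (2*S)*(-53 + S) = 2*S*(-53 + S))
(j(-666) + 121465)/((-216581/(-45075 + 23453) + 54636/(-199684)) - 249595) = (2*(-666)*(-53 - 666) + 121465)/((-216581/(-45075 + 23453) + 54636/(-199684)) - 249595) = (2*(-666)*(-719) + 121465)/((-216581/(-21622) + 54636*(-1/199684)) - 249595) = (957708 + 121465)/((-216581*(-1/21622) - 13659/49921) - 249595) = 1079173/((11399/1138 - 13659/49921) - 249595) = 1079173/(553505537/56810098 - 249595) = 1079173/(-14178962904773/56810098) = 1079173*(-56810098/14178962904773) = -61307923888954/14178962904773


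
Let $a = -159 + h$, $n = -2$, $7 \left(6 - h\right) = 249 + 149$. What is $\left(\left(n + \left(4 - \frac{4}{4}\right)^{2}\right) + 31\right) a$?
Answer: $- \frac{55822}{7} \approx -7974.6$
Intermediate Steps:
$h = - \frac{356}{7}$ ($h = 6 - \frac{249 + 149}{7} = 6 - \frac{398}{7} = - \frac{356}{7} \approx -50.857$)
$a = - \frac{1469}{7}$ ($a = -159 - \frac{356}{7} = - \frac{1469}{7} \approx -209.86$)
$\left(\left(n + \left(4 - \frac{4}{4}\right)^{2}\right) + 31\right) a = \left(\left(-2 + \left(4 - \frac{4}{4}\right)^{2}\right) + 31\right) \left(- \frac{1469}{7}\right) = \left(\left(-2 + \left(4 - 1\right)^{2}\right) + 31\right) \left(- \frac{1469}{7}\right) = \left(\left(-2 + 3^{2}\right) + 31\right) \left(- \frac{1469}{7}\right) = \left(\left(-2 + 9\right) + 31\right) \left(- \frac{1469}{7}\right) = \left(7 + 31\right) \left(- \frac{1469}{7}\right) = 38 \left(- \frac{1469}{7}\right) = - \frac{55822}{7}$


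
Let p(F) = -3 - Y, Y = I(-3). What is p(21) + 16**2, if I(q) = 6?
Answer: 247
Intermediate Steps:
Y = 6
p(F) = -9 (p(F) = -3 - 1*6 = -3 - 6 = -9)
p(21) + 16**2 = -9 + 16**2 = -9 + 256 = 247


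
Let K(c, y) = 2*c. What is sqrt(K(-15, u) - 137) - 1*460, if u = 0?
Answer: -460 + I*sqrt(167) ≈ -460.0 + 12.923*I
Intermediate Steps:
sqrt(K(-15, u) - 137) - 1*460 = sqrt(2*(-15) - 137) - 1*460 = sqrt(-30 - 137) - 460 = sqrt(-167) - 460 = I*sqrt(167) - 460 = -460 + I*sqrt(167)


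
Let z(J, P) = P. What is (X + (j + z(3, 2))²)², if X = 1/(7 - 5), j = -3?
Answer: 9/4 ≈ 2.2500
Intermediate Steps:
X = ½ (X = 1/2 = ½ ≈ 0.50000)
(X + (j + z(3, 2))²)² = (½ + (-3 + 2)²)² = (½ + (-1)²)² = (½ + 1)² = (3/2)² = 9/4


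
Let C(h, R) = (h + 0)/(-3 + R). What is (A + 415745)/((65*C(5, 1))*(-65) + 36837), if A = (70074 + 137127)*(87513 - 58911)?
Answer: 11853557494/94799 ≈ 1.2504e+5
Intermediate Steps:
A = 5926363002 (A = 207201*28602 = 5926363002)
C(h, R) = h/(-3 + R)
(A + 415745)/((65*C(5, 1))*(-65) + 36837) = (5926363002 + 415745)/((65*(5/(-3 + 1)))*(-65) + 36837) = 5926778747/((65*(5/(-2)))*(-65) + 36837) = 5926778747/((65*(5*(-1/2)))*(-65) + 36837) = 5926778747/((65*(-5/2))*(-65) + 36837) = 5926778747/(-325/2*(-65) + 36837) = 5926778747/(21125/2 + 36837) = 5926778747/(94799/2) = 5926778747*(2/94799) = 11853557494/94799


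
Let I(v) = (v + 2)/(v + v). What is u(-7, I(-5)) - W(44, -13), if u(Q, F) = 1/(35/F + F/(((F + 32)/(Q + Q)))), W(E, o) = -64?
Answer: 7228105/112924 ≈ 64.009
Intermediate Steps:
I(v) = (2 + v)/(2*v) (I(v) = (2 + v)/((2*v)) = (2 + v)*(1/(2*v)) = (2 + v)/(2*v))
u(Q, F) = 1/(35/F + 2*F*Q/(32 + F)) (u(Q, F) = 1/(35/F + F/(((32 + F)/((2*Q))))) = 1/(35/F + F/(((32 + F)*(1/(2*Q))))) = 1/(35/F + F/(((32 + F)/(2*Q)))) = 1/(35/F + F*(2*Q/(32 + F))) = 1/(35/F + 2*F*Q/(32 + F)))
u(-7, I(-5)) - W(44, -13) = ((½)*(2 - 5)/(-5))*(32 + (½)*(2 - 5)/(-5))/(1120 + 35*((½)*(2 - 5)/(-5)) + 2*(-7)*((½)*(2 - 5)/(-5))²) - 1*(-64) = ((½)*(-⅕)*(-3))*(32 + (½)*(-⅕)*(-3))/(1120 + 35*((½)*(-⅕)*(-3)) + 2*(-7)*((½)*(-⅕)*(-3))²) + 64 = 3*(32 + 3/10)/(10*(1120 + 35*(3/10) + 2*(-7)*(3/10)²)) + 64 = (3/10)*(323/10)/(1120 + 21/2 + 2*(-7)*(9/100)) + 64 = (3/10)*(323/10)/(1120 + 21/2 - 63/50) + 64 = (3/10)*(323/10)/(28231/25) + 64 = (3/10)*(25/28231)*(323/10) + 64 = 969/112924 + 64 = 7228105/112924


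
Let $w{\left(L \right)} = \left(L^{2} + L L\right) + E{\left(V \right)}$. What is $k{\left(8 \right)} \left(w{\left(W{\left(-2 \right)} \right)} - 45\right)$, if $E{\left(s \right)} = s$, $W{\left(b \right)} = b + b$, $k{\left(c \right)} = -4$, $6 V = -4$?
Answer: $\frac{164}{3} \approx 54.667$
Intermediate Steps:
$V = - \frac{2}{3}$ ($V = \frac{1}{6} \left(-4\right) = - \frac{2}{3} \approx -0.66667$)
$W{\left(b \right)} = 2 b$
$w{\left(L \right)} = - \frac{2}{3} + 2 L^{2}$ ($w{\left(L \right)} = \left(L^{2} + L L\right) - \frac{2}{3} = \left(L^{2} + L^{2}\right) - \frac{2}{3} = 2 L^{2} - \frac{2}{3} = - \frac{2}{3} + 2 L^{2}$)
$k{\left(8 \right)} \left(w{\left(W{\left(-2 \right)} \right)} - 45\right) = - 4 \left(\left(- \frac{2}{3} + 2 \left(2 \left(-2\right)\right)^{2}\right) - 45\right) = - 4 \left(\left(- \frac{2}{3} + 2 \left(-4\right)^{2}\right) - 45\right) = - 4 \left(\left(- \frac{2}{3} + 2 \cdot 16\right) - 45\right) = - 4 \left(\left(- \frac{2}{3} + 32\right) - 45\right) = - 4 \left(\frac{94}{3} - 45\right) = \left(-4\right) \left(- \frac{41}{3}\right) = \frac{164}{3}$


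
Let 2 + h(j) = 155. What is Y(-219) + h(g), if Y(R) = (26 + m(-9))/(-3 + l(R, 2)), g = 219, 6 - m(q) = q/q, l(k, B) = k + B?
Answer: 33629/220 ≈ 152.86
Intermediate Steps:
l(k, B) = B + k
m(q) = 5 (m(q) = 6 - q/q = 6 - 1*1 = 6 - 1 = 5)
h(j) = 153 (h(j) = -2 + 155 = 153)
Y(R) = 31/(-1 + R) (Y(R) = (26 + 5)/(-3 + (2 + R)) = 31/(-1 + R))
Y(-219) + h(g) = 31/(-1 - 219) + 153 = 31/(-220) + 153 = 31*(-1/220) + 153 = -31/220 + 153 = 33629/220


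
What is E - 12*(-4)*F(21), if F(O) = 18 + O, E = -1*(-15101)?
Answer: 16973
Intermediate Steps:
E = 15101
E - 12*(-4)*F(21) = 15101 - 12*(-4)*(18 + 21) = 15101 - (-48)*39 = 15101 - 1*(-1872) = 15101 + 1872 = 16973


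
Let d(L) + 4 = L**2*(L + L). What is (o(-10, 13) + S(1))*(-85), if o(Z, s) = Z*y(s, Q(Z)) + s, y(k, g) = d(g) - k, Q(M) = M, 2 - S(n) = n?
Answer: -1715640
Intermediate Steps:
S(n) = 2 - n
d(L) = -4 + 2*L**3 (d(L) = -4 + L**2*(L + L) = -4 + L**2*(2*L) = -4 + 2*L**3)
y(k, g) = -4 - k + 2*g**3 (y(k, g) = (-4 + 2*g**3) - k = -4 - k + 2*g**3)
o(Z, s) = s + Z*(-4 - s + 2*Z**3) (o(Z, s) = Z*(-4 - s + 2*Z**3) + s = s + Z*(-4 - s + 2*Z**3))
(o(-10, 13) + S(1))*(-85) = ((13 - 1*(-10)*(4 + 13 - 2*(-10)**3)) + (2 - 1*1))*(-85) = ((13 - 1*(-10)*(4 + 13 - 2*(-1000))) + (2 - 1))*(-85) = ((13 - 1*(-10)*(4 + 13 + 2000)) + 1)*(-85) = ((13 - 1*(-10)*2017) + 1)*(-85) = ((13 + 20170) + 1)*(-85) = (20183 + 1)*(-85) = 20184*(-85) = -1715640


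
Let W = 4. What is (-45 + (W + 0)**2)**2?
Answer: 841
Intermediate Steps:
(-45 + (W + 0)**2)**2 = (-45 + (4 + 0)**2)**2 = (-45 + 4**2)**2 = (-45 + 16)**2 = (-29)**2 = 841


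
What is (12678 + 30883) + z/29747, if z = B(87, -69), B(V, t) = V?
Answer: 1295809154/29747 ≈ 43561.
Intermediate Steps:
z = 87
(12678 + 30883) + z/29747 = (12678 + 30883) + 87/29747 = 43561 + 87*(1/29747) = 43561 + 87/29747 = 1295809154/29747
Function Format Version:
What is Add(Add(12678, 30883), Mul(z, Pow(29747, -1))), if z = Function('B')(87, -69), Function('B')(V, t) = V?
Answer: Rational(1295809154, 29747) ≈ 43561.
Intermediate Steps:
z = 87
Add(Add(12678, 30883), Mul(z, Pow(29747, -1))) = Add(Add(12678, 30883), Mul(87, Pow(29747, -1))) = Add(43561, Mul(87, Rational(1, 29747))) = Add(43561, Rational(87, 29747)) = Rational(1295809154, 29747)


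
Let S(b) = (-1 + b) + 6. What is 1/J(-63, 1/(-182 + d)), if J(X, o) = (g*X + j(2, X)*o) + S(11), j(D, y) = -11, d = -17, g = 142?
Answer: -199/1777059 ≈ -0.00011198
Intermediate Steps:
S(b) = 5 + b
J(X, o) = 16 - 11*o + 142*X (J(X, o) = (142*X - 11*o) + (5 + 11) = (-11*o + 142*X) + 16 = 16 - 11*o + 142*X)
1/J(-63, 1/(-182 + d)) = 1/(16 - 11/(-182 - 17) + 142*(-63)) = 1/(16 - 11/(-199) - 8946) = 1/(16 - 11*(-1/199) - 8946) = 1/(16 + 11/199 - 8946) = 1/(-1777059/199) = -199/1777059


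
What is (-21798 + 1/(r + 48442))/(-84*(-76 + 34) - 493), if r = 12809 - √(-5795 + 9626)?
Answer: -27259715360803/3795450783650 + √3831/11386352350950 ≈ -7.1822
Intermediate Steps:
r = 12809 - √3831 ≈ 12747.
(-21798 + 1/(r + 48442))/(-84*(-76 + 34) - 493) = (-21798 + 1/((12809 - √3831) + 48442))/(-84*(-76 + 34) - 493) = (-21798 + 1/(61251 - √3831))/(-84*(-42) - 493) = (-21798 + 1/(61251 - √3831))/(3528 - 493) = (-21798 + 1/(61251 - √3831))/3035 = (-21798 + 1/(61251 - √3831))*(1/3035) = -21798/3035 + 1/(3035*(61251 - √3831))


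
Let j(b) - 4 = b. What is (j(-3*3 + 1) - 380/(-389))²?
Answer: 1382976/151321 ≈ 9.1394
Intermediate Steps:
j(b) = 4 + b
(j(-3*3 + 1) - 380/(-389))² = ((4 + (-3*3 + 1)) - 380/(-389))² = ((4 + (-9 + 1)) - 380*(-1/389))² = ((4 - 8) + 380/389)² = (-4 + 380/389)² = (-1176/389)² = 1382976/151321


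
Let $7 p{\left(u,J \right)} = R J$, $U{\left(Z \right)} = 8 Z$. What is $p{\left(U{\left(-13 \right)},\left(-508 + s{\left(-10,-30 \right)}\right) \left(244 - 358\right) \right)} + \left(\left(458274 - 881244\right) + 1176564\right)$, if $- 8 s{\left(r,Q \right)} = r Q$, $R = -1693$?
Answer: $- \frac{100007433}{7} \approx -1.4287 \cdot 10^{7}$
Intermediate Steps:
$s{\left(r,Q \right)} = - \frac{Q r}{8}$ ($s{\left(r,Q \right)} = - \frac{r Q}{8} = - \frac{Q r}{8}$)
$p{\left(u,J \right)} = - \frac{1693 J}{7}$ ($p{\left(u,J \right)} = \frac{\left(-1693\right) J}{7} = - \frac{1693 J}{7}$)
$p{\left(U{\left(-13 \right)},\left(-508 + s{\left(-10,-30 \right)}\right) \left(244 - 358\right) \right)} + \left(\left(458274 - 881244\right) + 1176564\right) = - \frac{1693 \left(-508 - \left(- \frac{15}{4}\right) \left(-10\right)\right) \left(244 - 358\right)}{7} + \left(\left(458274 - 881244\right) + 1176564\right) = - \frac{1693 \left(-508 - \frac{75}{2}\right) \left(-114\right)}{7} + \left(-422970 + 1176564\right) = - \frac{1693 \left(\left(- \frac{1091}{2}\right) \left(-114\right)\right)}{7} + 753594 = \left(- \frac{1693}{7}\right) 62187 + 753594 = - \frac{105282591}{7} + 753594 = - \frac{100007433}{7}$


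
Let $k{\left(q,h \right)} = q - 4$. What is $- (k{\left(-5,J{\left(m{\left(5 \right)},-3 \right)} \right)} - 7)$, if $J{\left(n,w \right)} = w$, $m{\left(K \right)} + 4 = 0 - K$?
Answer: $16$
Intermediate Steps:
$m{\left(K \right)} = -4 - K$ ($m{\left(K \right)} = -4 + \left(0 - K\right) = -4 - K$)
$k{\left(q,h \right)} = -4 + q$ ($k{\left(q,h \right)} = q - 4 = -4 + q$)
$- (k{\left(-5,J{\left(m{\left(5 \right)},-3 \right)} \right)} - 7) = - (\left(-4 - 5\right) - 7) = - (-9 - 7) = \left(-1\right) \left(-16\right) = 16$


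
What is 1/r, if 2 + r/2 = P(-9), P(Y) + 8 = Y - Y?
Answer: -1/20 ≈ -0.050000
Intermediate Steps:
P(Y) = -8 (P(Y) = -8 + (Y - Y) = -8 + 0 = -8)
r = -20 (r = -4 + 2*(-8) = -4 - 16 = -20)
1/r = 1/(-20) = -1/20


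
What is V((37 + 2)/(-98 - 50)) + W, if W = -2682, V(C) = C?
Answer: -396975/148 ≈ -2682.3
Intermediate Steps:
V((37 + 2)/(-98 - 50)) + W = (37 + 2)/(-98 - 50) - 2682 = 39/(-148) - 2682 = 39*(-1/148) - 2682 = -39/148 - 2682 = -396975/148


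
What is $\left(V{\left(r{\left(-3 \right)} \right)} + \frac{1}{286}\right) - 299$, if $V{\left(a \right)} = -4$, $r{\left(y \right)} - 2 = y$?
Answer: $- \frac{86657}{286} \approx -303.0$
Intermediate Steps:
$r{\left(y \right)} = 2 + y$
$\left(V{\left(r{\left(-3 \right)} \right)} + \frac{1}{286}\right) - 299 = \left(-4 + \frac{1}{286}\right) - 299 = - \frac{1143}{286} - 299 = - \frac{86657}{286}$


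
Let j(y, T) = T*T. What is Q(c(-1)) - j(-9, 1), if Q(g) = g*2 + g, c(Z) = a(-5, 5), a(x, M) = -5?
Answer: -16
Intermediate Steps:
c(Z) = -5
Q(g) = 3*g (Q(g) = 2*g + g = 3*g)
j(y, T) = T**2
Q(c(-1)) - j(-9, 1) = 3*(-5) - 1*1**2 = -15 - 1*1 = -15 - 1 = -16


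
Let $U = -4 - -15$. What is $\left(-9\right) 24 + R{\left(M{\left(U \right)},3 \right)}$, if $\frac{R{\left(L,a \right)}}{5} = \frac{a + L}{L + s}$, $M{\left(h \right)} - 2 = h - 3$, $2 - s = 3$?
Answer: $- \frac{1879}{9} \approx -208.78$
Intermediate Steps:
$s = -1$ ($s = 2 - 3 = -1$)
$U = 11$ ($U = -4 + 15 = 11$)
$M{\left(h \right)} = -1 + h$ ($M{\left(h \right)} = 2 + \left(h - 3\right) = 2 + \left(-3 + h\right) = -1 + h$)
$R{\left(L,a \right)} = \frac{5 \left(L + a\right)}{-1 + L}$ ($R{\left(L,a \right)} = 5 \frac{a + L}{L - 1} = 5 \frac{L + a}{-1 + L} = \frac{5 \left(L + a\right)}{-1 + L}$)
$\left(-9\right) 24 + R{\left(M{\left(U \right)},3 \right)} = \left(-9\right) 24 + \frac{5 \left(\left(-1 + 11\right) + 3\right)}{-1 + \left(-1 + 11\right)} = -216 + \frac{5 \left(10 + 3\right)}{-1 + 10} = -216 + 5 \cdot \frac{1}{9} \cdot 13 = -216 + \frac{65}{9} = - \frac{1879}{9}$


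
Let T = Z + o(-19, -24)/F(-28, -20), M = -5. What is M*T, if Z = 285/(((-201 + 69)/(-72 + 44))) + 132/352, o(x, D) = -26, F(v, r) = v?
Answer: -190215/616 ≈ -308.79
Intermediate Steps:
Z = 5353/88 (Z = 285/((-132/(-28))) + 132*(1/352) = 285/((-132*(-1/28))) + 3/8 = 285/(33/7) + 3/8 = 285*(7/33) + 3/8 = 665/11 + 3/8 = 5353/88 ≈ 60.830)
T = 38043/616 (T = 5353/88 - 26/(-28) = 5353/88 - 26*(-1/28) = 5353/88 + 13/14 = 38043/616 ≈ 61.758)
M*T = -5*38043/616 = -190215/616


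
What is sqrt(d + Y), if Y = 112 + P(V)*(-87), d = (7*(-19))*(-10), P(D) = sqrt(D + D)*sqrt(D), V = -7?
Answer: sqrt(1442 + 609*sqrt(2)) ≈ 47.992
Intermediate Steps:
P(D) = D*sqrt(2) (P(D) = sqrt(2*D)*sqrt(D) = (sqrt(2)*sqrt(D))*sqrt(D) = D*sqrt(2))
d = 1330 (d = -133*(-10) = 1330)
Y = 112 + 609*sqrt(2) (Y = 112 - 7*sqrt(2)*(-87) = 112 + 609*sqrt(2) ≈ 973.26)
sqrt(d + Y) = sqrt(1330 + (112 + 609*sqrt(2))) = sqrt(1442 + 609*sqrt(2))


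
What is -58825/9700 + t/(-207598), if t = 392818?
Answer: -320445739/40274012 ≈ -7.9566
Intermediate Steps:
-58825/9700 + t/(-207598) = -58825/9700 + 392818/(-207598) = -58825*1/9700 + 392818*(-1/207598) = -2353/388 - 196409/103799 = -320445739/40274012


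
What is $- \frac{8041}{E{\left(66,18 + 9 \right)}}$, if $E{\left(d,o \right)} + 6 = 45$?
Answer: $- \frac{8041}{39} \approx -206.18$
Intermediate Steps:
$E{\left(d,o \right)} = 39$ ($E{\left(d,o \right)} = -6 + 45 = 39$)
$- \frac{8041}{E{\left(66,18 + 9 \right)}} = - \frac{8041}{39}$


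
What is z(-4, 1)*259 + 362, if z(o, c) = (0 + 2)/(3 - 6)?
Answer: 568/3 ≈ 189.33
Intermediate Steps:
z(o, c) = -2/3 (z(o, c) = 2/(-3) = 2*(-1/3) = -2/3)
z(-4, 1)*259 + 362 = -2/3*259 + 362 = -518/3 + 362 = 568/3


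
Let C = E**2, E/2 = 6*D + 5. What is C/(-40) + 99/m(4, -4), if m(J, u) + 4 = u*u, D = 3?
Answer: -893/20 ≈ -44.650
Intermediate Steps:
E = 46 (E = 2*(6*3 + 5) = 2*(18 + 5) = 2*23 = 46)
m(J, u) = -4 + u**2 (m(J, u) = -4 + u*u = -4 + u**2)
C = 2116 (C = 46**2 = 2116)
C/(-40) + 99/m(4, -4) = 2116/(-40) + 99/(-4 + (-4)**2) = 2116*(-1/40) + 99/(-4 + 16) = -529/10 + 99/12 = -529/10 + 99*(1/12) = -529/10 + 33/4 = -893/20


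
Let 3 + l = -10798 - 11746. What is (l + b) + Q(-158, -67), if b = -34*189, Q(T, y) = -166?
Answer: -29139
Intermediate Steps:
b = -6426
l = -22547 (l = -3 + (-10798 - 11746) = -3 - 22544 = -22547)
(l + b) + Q(-158, -67) = (-22547 - 6426) - 166 = -28973 - 166 = -29139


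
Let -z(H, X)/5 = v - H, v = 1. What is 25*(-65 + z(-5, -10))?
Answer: -2375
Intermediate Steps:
z(H, X) = -5 + 5*H (z(H, X) = -5*(1 - H) = -5 + 5*H)
25*(-65 + z(-5, -10)) = 25*(-65 + (-5 + 5*(-5))) = 25*(-65 + (-5 - 25)) = 25*(-65 - 30) = 25*(-95) = -2375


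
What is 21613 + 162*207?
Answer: 55147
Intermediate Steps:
21613 + 162*207 = 21613 + 33534 = 55147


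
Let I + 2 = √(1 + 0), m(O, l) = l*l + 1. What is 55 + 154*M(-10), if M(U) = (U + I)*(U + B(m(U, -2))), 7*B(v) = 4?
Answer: 16027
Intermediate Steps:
m(O, l) = 1 + l² (m(O, l) = l² + 1 = 1 + l²)
B(v) = 4/7 (B(v) = (⅐)*4 = 4/7)
I = -1 (I = -2 + √(1 + 0) = -2 + √1 = -2 + 1 = -1)
M(U) = (-1 + U)*(4/7 + U) (M(U) = (U - 1)*(U + 4/7) = (-1 + U)*(4/7 + U))
55 + 154*M(-10) = 55 + 154*(-4/7 + (-10)² - 3/7*(-10)) = 55 + 154*(-4/7 + 100 + 30/7) = 55 + 154*(726/7) = 55 + 15972 = 16027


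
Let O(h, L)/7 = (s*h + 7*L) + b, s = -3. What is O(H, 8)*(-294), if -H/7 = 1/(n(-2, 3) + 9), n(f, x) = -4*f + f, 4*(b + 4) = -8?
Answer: -528906/5 ≈ -1.0578e+5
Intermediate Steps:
b = -6 (b = -4 + (1/4)*(-8) = -4 - 2 = -6)
n(f, x) = -3*f
H = -7/15 (H = -7/(-3*(-2) + 9) = -7/(6 + 9) = -7/15 ≈ -0.46667)
O(h, L) = -42 - 21*h + 49*L (O(h, L) = 7*((-3*h + 7*L) - 6) = 7*(-6 - 3*h + 7*L) = -42 - 21*h + 49*L)
O(H, 8)*(-294) = (-42 - 21*(-7/15) + 49*8)*(-294) = (-42 + 49/5 + 392)*(-294) = (1799/5)*(-294) = -528906/5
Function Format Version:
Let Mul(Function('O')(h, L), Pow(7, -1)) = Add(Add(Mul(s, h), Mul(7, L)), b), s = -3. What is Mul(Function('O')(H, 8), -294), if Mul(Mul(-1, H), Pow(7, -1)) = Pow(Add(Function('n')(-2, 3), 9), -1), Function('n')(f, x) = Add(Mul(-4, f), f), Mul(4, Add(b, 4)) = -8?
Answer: Rational(-528906, 5) ≈ -1.0578e+5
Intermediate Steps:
b = -6 (b = Add(-4, Mul(Rational(1, 4), -8)) = Add(-4, -2) = -6)
Function('n')(f, x) = Mul(-3, f)
H = Rational(-7, 15) (H = Mul(-7, Pow(Add(Mul(-3, -2), 9), -1)) = Mul(-7, Pow(Add(6, 9), -1)) = Mul(-7, Pow(15, -1)) = Mul(-7, Rational(1, 15)) = Rational(-7, 15) ≈ -0.46667)
Function('O')(h, L) = Add(-42, Mul(-21, h), Mul(49, L)) (Function('O')(h, L) = Mul(7, Add(Add(Mul(-3, h), Mul(7, L)), -6)) = Mul(7, Add(-6, Mul(-3, h), Mul(7, L))) = Add(-42, Mul(-21, h), Mul(49, L)))
Mul(Function('O')(H, 8), -294) = Mul(Add(-42, Mul(-21, Rational(-7, 15)), Mul(49, 8)), -294) = Mul(Add(-42, Rational(49, 5), 392), -294) = Mul(Rational(1799, 5), -294) = Rational(-528906, 5)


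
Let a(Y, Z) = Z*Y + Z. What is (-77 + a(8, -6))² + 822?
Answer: 17983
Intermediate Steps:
a(Y, Z) = Z + Y*Z (a(Y, Z) = Y*Z + Z = Z + Y*Z)
(-77 + a(8, -6))² + 822 = (-77 - 6*(1 + 8))² + 822 = (-77 - 6*9)² + 822 = (-77 - 54)² + 822 = (-131)² + 822 = 17161 + 822 = 17983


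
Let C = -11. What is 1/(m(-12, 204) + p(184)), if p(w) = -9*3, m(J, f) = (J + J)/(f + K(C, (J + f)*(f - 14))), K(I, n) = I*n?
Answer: -33423/902419 ≈ -0.037037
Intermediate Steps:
m(J, f) = 2*J/(f - 11*(-14 + f)*(J + f)) (m(J, f) = (J + J)/(f - 11*(J + f)*(f - 14)) = (2*J)/(f - 11*(J + f)*(-14 + f)) = (2*J)/(f - 11*(-14 + f)*(J + f)) = 2*J/(f - 11*(-14 + f)*(J + f)))
p(w) = -27
1/(m(-12, 204) + p(184)) = 1/(2*(-12)/(-11*204² + 154*(-12) + 155*204 - 11*(-12)*204) - 27) = 1/(2*(-12)/(-11*41616 - 1848 + 31620 + 26928) - 27) = 1/(2*(-12)/(-457776 - 1848 + 31620 + 26928) - 27) = 1/(2*(-12)/(-401076) - 27) = 1/(2*(-12)*(-1/401076) - 27) = 1/(2/33423 - 27) = 1/(-902419/33423) = -33423/902419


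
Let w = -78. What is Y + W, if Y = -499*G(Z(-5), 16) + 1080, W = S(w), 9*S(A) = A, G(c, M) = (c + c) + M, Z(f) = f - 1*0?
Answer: -5768/3 ≈ -1922.7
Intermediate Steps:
Z(f) = f (Z(f) = f + 0 = f)
G(c, M) = M + 2*c (G(c, M) = 2*c + M = M + 2*c)
S(A) = A/9
W = -26/3 (W = (⅑)*(-78) = -26/3 ≈ -8.6667)
Y = -1914 (Y = -499*(16 + 2*(-5)) + 1080 = -499*(16 - 10) + 1080 = -499*6 + 1080 = -2994 + 1080 = -1914)
Y + W = -1914 - 26/3 = -5768/3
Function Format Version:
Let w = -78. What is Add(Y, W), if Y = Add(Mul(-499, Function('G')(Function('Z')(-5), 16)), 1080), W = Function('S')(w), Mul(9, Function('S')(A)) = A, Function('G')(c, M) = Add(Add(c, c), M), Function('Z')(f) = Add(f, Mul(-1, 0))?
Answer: Rational(-5768, 3) ≈ -1922.7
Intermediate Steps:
Function('Z')(f) = f (Function('Z')(f) = Add(f, 0) = f)
Function('G')(c, M) = Add(M, Mul(2, c)) (Function('G')(c, M) = Add(Mul(2, c), M) = Add(M, Mul(2, c)))
Function('S')(A) = Mul(Rational(1, 9), A)
W = Rational(-26, 3) (W = Mul(Rational(1, 9), -78) = Rational(-26, 3) ≈ -8.6667)
Y = -1914 (Y = Add(Mul(-499, Add(16, Mul(2, -5))), 1080) = Add(Mul(-499, Add(16, -10)), 1080) = Add(Mul(-499, 6), 1080) = Add(-2994, 1080) = -1914)
Add(Y, W) = Add(-1914, Rational(-26, 3)) = Rational(-5768, 3)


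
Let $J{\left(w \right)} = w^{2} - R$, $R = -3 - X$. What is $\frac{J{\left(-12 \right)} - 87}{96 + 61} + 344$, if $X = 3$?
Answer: $\frac{54071}{157} \approx 344.4$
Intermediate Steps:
$R = -6$ ($R = -3 - 3 = -6$)
$J{\left(w \right)} = 6 + w^{2}$ ($J{\left(w \right)} = w^{2} - -6 = w^{2} + 6 = 6 + w^{2}$)
$\frac{J{\left(-12 \right)} - 87}{96 + 61} + 344 = \frac{\left(6 + \left(-12\right)^{2}\right) - 87}{96 + 61} + 344 = \frac{\left(6 + 144\right) - 87}{157} + 344 = \left(150 - 87\right) \frac{1}{157} + 344 = 63 \cdot \frac{1}{157} + 344 = \frac{63}{157} + 344 = \frac{54071}{157}$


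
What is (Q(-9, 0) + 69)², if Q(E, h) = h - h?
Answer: 4761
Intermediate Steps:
Q(E, h) = 0
(Q(-9, 0) + 69)² = (0 + 69)² = 69² = 4761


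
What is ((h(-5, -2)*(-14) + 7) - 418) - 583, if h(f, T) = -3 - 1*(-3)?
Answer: -994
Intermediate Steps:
h(f, T) = 0 (h(f, T) = -3 + 3 = 0)
((h(-5, -2)*(-14) + 7) - 418) - 583 = ((0*(-14) + 7) - 418) - 583 = ((0 + 7) - 418) - 583 = (7 - 418) - 583 = -411 - 583 = -994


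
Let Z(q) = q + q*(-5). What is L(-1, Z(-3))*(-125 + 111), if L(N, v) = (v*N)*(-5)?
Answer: -840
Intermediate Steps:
Z(q) = -4*q (Z(q) = q - 5*q = -4*q)
L(N, v) = -5*N*v (L(N, v) = (N*v)*(-5) = -5*N*v)
L(-1, Z(-3))*(-125 + 111) = (-5*(-1)*(-4*(-3)))*(-125 + 111) = -5*(-1)*12*(-14) = 60*(-14) = -840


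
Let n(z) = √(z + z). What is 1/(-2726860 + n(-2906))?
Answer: -681715/1858941366353 - I*√1453/3717882732706 ≈ -3.6672e-7 - 1.0253e-11*I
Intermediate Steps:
n(z) = √2*√z (n(z) = √(2*z) = √2*√z)
1/(-2726860 + n(-2906)) = 1/(-2726860 + √2*√(-2906)) = 1/(-2726860 + √2*(I*√2906)) = 1/(-2726860 + 2*I*√1453)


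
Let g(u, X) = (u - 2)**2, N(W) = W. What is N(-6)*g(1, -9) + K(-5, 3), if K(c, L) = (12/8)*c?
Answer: -27/2 ≈ -13.500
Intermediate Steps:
K(c, L) = 3*c/2 (K(c, L) = (12*(1/8))*c = 3*c/2)
g(u, X) = (-2 + u)**2
N(-6)*g(1, -9) + K(-5, 3) = -6*(-2 + 1)**2 + (3/2)*(-5) = -6*(-1)**2 - 15/2 = -6*1 - 15/2 = -6 - 15/2 = -27/2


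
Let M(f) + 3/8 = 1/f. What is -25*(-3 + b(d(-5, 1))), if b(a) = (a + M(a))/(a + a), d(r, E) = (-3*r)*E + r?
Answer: 2011/32 ≈ 62.844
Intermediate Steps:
M(f) = -3/8 + 1/f
d(r, E) = r - 3*E*r (d(r, E) = -3*E*r + r = r - 3*E*r)
b(a) = (-3/8 + a + 1/a)/(2*a) (b(a) = (a + (-3/8 + 1/a))/(a + a) = (-3/8 + a + 1/a)/((2*a)) = (-3/8 + a + 1/a)*(1/(2*a)) = (-3/8 + a + 1/a)/(2*a))
-25*(-3 + b(d(-5, 1))) = -25*(-3 + (8 + (-5*(1 - 3*1))*(-3 + 8*(-5*(1 - 3*1))))/(16*(-5*(1 - 3*1))²)) = -25*(-3 + (8 + (-5*(1 - 3))*(-3 + 8*(-5*(1 - 3))))/(16*(-5*(1 - 3))²)) = -25*(-3 + (8 + (-5*(-2))*(-3 + 8*(-5*(-2))))/(16*(-5*(-2))²)) = -25*(-3 + (1/16)*(8 + 10*(-3 + 8*10))/10²) = -25*(-3 + (1/16)*(1/100)*(8 + 10*(-3 + 80))) = -25*(-3 + (1/16)*(1/100)*(8 + 10*77)) = -25*(-3 + (1/16)*(1/100)*(8 + 770)) = -25*(-3 + (1/16)*(1/100)*778) = -25*(-3 + 389/800) = -25*(-2011/800) = 2011/32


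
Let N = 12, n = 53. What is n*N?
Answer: 636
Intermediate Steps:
n*N = 53*12 = 636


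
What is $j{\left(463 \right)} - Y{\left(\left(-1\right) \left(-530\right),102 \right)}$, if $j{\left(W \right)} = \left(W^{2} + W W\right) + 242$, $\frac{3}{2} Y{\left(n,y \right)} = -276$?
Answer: $429164$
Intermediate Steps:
$Y{\left(n,y \right)} = -184$ ($Y{\left(n,y \right)} = \frac{2}{3} \left(-276\right) = -184$)
$j{\left(W \right)} = 242 + 2 W^{2}$ ($j{\left(W \right)} = \left(W^{2} + W^{2}\right) + 242 = 2 W^{2} + 242 = 242 + 2 W^{2}$)
$j{\left(463 \right)} - Y{\left(\left(-1\right) \left(-530\right),102 \right)} = \left(242 + 2 \cdot 463^{2}\right) - -184 = \left(242 + 2 \cdot 214369\right) + 184 = \left(242 + 428738\right) + 184 = 428980 + 184 = 429164$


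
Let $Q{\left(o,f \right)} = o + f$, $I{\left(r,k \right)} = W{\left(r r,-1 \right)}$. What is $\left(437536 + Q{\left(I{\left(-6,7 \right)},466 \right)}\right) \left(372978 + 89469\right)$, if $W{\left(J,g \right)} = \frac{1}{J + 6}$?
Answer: $\frac{2835738106665}{14} \approx 2.0255 \cdot 10^{11}$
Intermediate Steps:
$W{\left(J,g \right)} = \frac{1}{6 + J}$
$I{\left(r,k \right)} = \frac{1}{6 + r^{2}}$ ($I{\left(r,k \right)} = \frac{1}{6 + r r} = \frac{1}{6 + r^{2}}$)
$Q{\left(o,f \right)} = f + o$
$\left(437536 + Q{\left(I{\left(-6,7 \right)},466 \right)}\right) \left(372978 + 89469\right) = \left(437536 + \left(466 + \frac{1}{6 + \left(-6\right)^{2}}\right)\right) \left(372978 + 89469\right) = \left(437536 + \left(466 + \frac{1}{6 + 36}\right)\right) 462447 = \left(437536 + \left(466 + \frac{1}{42}\right)\right) 462447 = \left(437536 + \frac{19573}{42}\right) 462447 = \frac{18396085}{42} \cdot 462447 = \frac{2835738106665}{14}$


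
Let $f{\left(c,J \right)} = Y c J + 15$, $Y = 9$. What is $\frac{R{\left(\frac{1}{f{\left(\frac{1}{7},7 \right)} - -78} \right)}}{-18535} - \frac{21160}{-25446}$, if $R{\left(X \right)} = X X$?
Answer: $\frac{680075836159}{817826551740} \approx 0.83156$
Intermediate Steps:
$f{\left(c,J \right)} = 15 + 9 J c$ ($f{\left(c,J \right)} = 9 c J + 15 = 9 J c + 15 = 15 + 9 J c$)
$R{\left(X \right)} = X^{2}$
$\frac{R{\left(\frac{1}{f{\left(\frac{1}{7},7 \right)} - -78} \right)}}{-18535} - \frac{21160}{-25446} = \frac{\left(\frac{1}{\left(15 + 9 \cdot 7 \cdot \frac{1}{7}\right) - -78}\right)^{2}}{-18535} - \frac{21160}{-25446} = \left(\frac{1}{\left(15 + 9 \cdot 7 \cdot \frac{1}{7}\right) + 78}\right)^{2} \left(- \frac{1}{18535}\right) - - \frac{10580}{12723} = \left(\frac{1}{\left(15 + 9\right) + 78}\right)^{2} \left(- \frac{1}{18535}\right) + \frac{10580}{12723} = \left(\frac{1}{24 + 78}\right)^{2} \left(- \frac{1}{18535}\right) + \frac{10580}{12723} = \left(\frac{1}{102}\right)^{2} \left(- \frac{1}{18535}\right) + \frac{10580}{12723} = \frac{1}{10404} \left(- \frac{1}{18535}\right) + \frac{10580}{12723} = - \frac{1}{192838140} + \frac{10580}{12723} = \frac{680075836159}{817826551740}$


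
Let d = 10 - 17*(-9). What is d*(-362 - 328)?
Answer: -112470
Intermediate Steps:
d = 163 (d = 10 + 153 = 163)
d*(-362 - 328) = 163*(-362 - 328) = 163*(-690) = -112470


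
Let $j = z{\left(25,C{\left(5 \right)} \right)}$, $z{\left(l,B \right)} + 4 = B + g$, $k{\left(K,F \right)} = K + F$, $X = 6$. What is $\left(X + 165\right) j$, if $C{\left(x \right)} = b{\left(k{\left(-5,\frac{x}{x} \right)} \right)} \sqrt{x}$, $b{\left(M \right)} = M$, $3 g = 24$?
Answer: $684 - 684 \sqrt{5} \approx -845.47$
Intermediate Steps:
$g = 8$ ($g = \frac{1}{3} \cdot 24 = 8$)
$k{\left(K,F \right)} = F + K$
$C{\left(x \right)} = - 4 \sqrt{x}$ ($C{\left(x \right)} = \left(\frac{x}{x} - 5\right) \sqrt{x} = \left(1 - 5\right) \sqrt{x} = - 4 \sqrt{x}$)
$z{\left(l,B \right)} = 4 + B$ ($z{\left(l,B \right)} = -4 + \left(B + 8\right) = -4 + \left(8 + B\right) = 4 + B$)
$j = 4 - 4 \sqrt{5} \approx -4.9443$
$\left(X + 165\right) j = \left(6 + 165\right) \left(4 - 4 \sqrt{5}\right) = 171 \left(4 - 4 \sqrt{5}\right) = 684 - 684 \sqrt{5}$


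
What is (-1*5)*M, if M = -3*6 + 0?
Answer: 90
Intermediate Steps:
M = -18 (M = -18 + 0 = -18)
(-1*5)*M = -1*5*(-18) = -5*(-18) = 90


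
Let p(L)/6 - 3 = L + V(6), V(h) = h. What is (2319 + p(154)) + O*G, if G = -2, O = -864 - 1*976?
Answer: 6977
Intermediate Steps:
O = -1840 (O = -864 - 976 = -1840)
p(L) = 54 + 6*L (p(L) = 18 + 6*(L + 6) = 18 + 6*(6 + L) = 18 + (36 + 6*L) = 54 + 6*L)
(2319 + p(154)) + O*G = (2319 + (54 + 6*154)) - 1840*(-2) = (2319 + (54 + 924)) + 3680 = (2319 + 978) + 3680 = 3297 + 3680 = 6977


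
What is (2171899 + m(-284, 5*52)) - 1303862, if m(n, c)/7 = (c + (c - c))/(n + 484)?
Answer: 8680461/10 ≈ 8.6805e+5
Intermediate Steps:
m(n, c) = 7*c/(484 + n) (m(n, c) = 7*((c + (c - c))/(n + 484)) = 7*((c + 0)/(484 + n)) = 7*(c/(484 + n)) = 7*c/(484 + n))
(2171899 + m(-284, 5*52)) - 1303862 = (2171899 + 7*(5*52)/(484 - 284)) - 1303862 = (2171899 + 7*260/200) - 1303862 = (2171899 + 7*260*(1/200)) - 1303862 = (2171899 + 91/10) - 1303862 = 21719081/10 - 1303862 = 8680461/10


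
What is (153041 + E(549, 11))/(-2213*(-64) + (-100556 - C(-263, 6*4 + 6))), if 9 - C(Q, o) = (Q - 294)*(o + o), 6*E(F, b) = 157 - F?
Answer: 458927/22941 ≈ 20.005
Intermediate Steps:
E(F, b) = 157/6 - F/6 (E(F, b) = (157 - F)/6 = 157/6 - F/6)
C(Q, o) = 9 - 2*o*(-294 + Q) (C(Q, o) = 9 - (Q - 294)*(o + o) = 9 - (-294 + Q)*2*o = 9 - 2*o*(-294 + Q))
(153041 + E(549, 11))/(-2213*(-64) + (-100556 - C(-263, 6*4 + 6))) = (153041 + (157/6 - ⅙*549))/(-2213*(-64) + (-100556 - (9 + 588*(6*4 + 6) - 2*(-263)*(6*4 + 6)))) = (153041 + (157/6 - 183/2))/(141632 + (-100556 - (9 + 588*(24 + 6) - 2*(-263)*(24 + 6)))) = (153041 - 196/3)/(141632 + (-100556 - (9 + 588*30 - 2*(-263)*30))) = 458927/(3*(141632 + (-100556 - (9 + 17640 + 15780)))) = 458927/(3*(141632 + (-100556 - 1*33429))) = 458927/(3*(141632 + (-100556 - 33429))) = 458927/(3*(141632 - 133985)) = (458927/3)/7647 = (458927/3)*(1/7647) = 458927/22941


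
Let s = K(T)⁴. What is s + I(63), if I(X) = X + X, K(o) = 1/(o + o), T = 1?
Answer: 2017/16 ≈ 126.06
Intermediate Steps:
K(o) = 1/(2*o)
I(X) = 2*X
s = 1/16 (s = ((½)/1)⁴ = ((½)*1)⁴ = (½)⁴ = 1/16 ≈ 0.062500)
s + I(63) = 1/16 + 2*63 = 1/16 + 126 = 2017/16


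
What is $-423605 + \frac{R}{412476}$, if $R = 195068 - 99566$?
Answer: $- \frac{29121133413}{68746} \approx -4.2361 \cdot 10^{5}$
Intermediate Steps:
$R = 95502$
$-423605 + \frac{R}{412476} = -423605 + \frac{95502}{412476} = -423605 + 95502 \cdot \frac{1}{412476} = -423605 + \frac{15917}{68746} = - \frac{29121133413}{68746}$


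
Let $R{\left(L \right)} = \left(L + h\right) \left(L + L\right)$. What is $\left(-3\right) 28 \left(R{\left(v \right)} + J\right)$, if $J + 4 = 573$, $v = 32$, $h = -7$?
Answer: $-182196$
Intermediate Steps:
$J = 569$ ($J = -4 + 573 = 569$)
$R{\left(L \right)} = 2 L \left(-7 + L\right)$ ($R{\left(L \right)} = \left(L - 7\right) \left(L + L\right) = \left(-7 + L\right) 2 L = 2 L \left(-7 + L\right)$)
$\left(-3\right) 28 \left(R{\left(v \right)} + J\right) = \left(-3\right) 28 \left(2 \cdot 32 \left(-7 + 32\right) + 569\right) = - 84 \left(2 \cdot 32 \cdot 25 + 569\right) = - 84 \left(1600 + 569\right) = \left(-84\right) 2169 = -182196$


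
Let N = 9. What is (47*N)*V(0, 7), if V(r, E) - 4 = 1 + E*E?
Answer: 22842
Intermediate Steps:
V(r, E) = 5 + E² (V(r, E) = 4 + (1 + E*E) = 4 + (1 + E²) = 5 + E²)
(47*N)*V(0, 7) = (47*9)*(5 + 7²) = 423*(5 + 49) = 423*54 = 22842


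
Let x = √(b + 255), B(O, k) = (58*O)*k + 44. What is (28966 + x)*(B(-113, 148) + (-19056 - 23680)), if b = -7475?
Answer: -29333404744 - 38481992*I*√5 ≈ -2.9333e+10 - 8.6048e+7*I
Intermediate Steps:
B(O, k) = 44 + 58*O*k (B(O, k) = 58*O*k + 44 = 44 + 58*O*k)
x = 38*I*√5 (x = √(-7475 + 255) = √(-7220) = 38*I*√5 ≈ 84.971*I)
(28966 + x)*(B(-113, 148) + (-19056 - 23680)) = (28966 + 38*I*√5)*((44 + 58*(-113)*148) + (-19056 - 23680)) = (28966 + 38*I*√5)*((44 - 969992) - 42736) = (28966 + 38*I*√5)*(-969948 - 42736) = (28966 + 38*I*√5)*(-1012684) = -29333404744 - 38481992*I*√5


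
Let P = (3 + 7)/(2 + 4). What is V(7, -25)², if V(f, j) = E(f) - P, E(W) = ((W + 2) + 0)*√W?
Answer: 5128/9 - 30*√7 ≈ 490.41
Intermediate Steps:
E(W) = √W*(2 + W) (E(W) = ((2 + W) + 0)*√W = (2 + W)*√W = √W*(2 + W))
P = 5/3 (P = 10/6 = 10*(⅙) = 5/3 ≈ 1.6667)
V(f, j) = -5/3 + √f*(2 + f) (V(f, j) = √f*(2 + f) - 1*5/3 = √f*(2 + f) - 5/3 = -5/3 + √f*(2 + f))
V(7, -25)² = (-5/3 + √7*(2 + 7))² = (-5/3 + √7*9)² = (-5/3 + 9*√7)²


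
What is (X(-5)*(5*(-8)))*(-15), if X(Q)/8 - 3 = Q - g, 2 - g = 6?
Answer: 9600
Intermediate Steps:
g = -4 (g = 2 - 1*6 = 2 - 6 = -4)
X(Q) = 56 + 8*Q (X(Q) = 24 + 8*(Q - 1*(-4)) = 24 + 8*(Q + 4) = 24 + 8*(4 + Q) = 24 + (32 + 8*Q) = 56 + 8*Q)
(X(-5)*(5*(-8)))*(-15) = ((56 + 8*(-5))*(5*(-8)))*(-15) = ((56 - 40)*(-40))*(-15) = (16*(-40))*(-15) = -640*(-15) = 9600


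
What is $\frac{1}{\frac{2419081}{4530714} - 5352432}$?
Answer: $- \frac{4530714}{24250336177367} \approx -1.8683 \cdot 10^{-7}$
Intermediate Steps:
$\frac{1}{\frac{2419081}{4530714} - 5352432} = \frac{1}{- \frac{24250336177367}{4530714}} = - \frac{4530714}{24250336177367}$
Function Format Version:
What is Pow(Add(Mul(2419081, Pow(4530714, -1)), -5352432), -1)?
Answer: Rational(-4530714, 24250336177367) ≈ -1.8683e-7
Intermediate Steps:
Pow(Add(Mul(2419081, Pow(4530714, -1)), -5352432), -1) = Pow(Add(Mul(2419081, Rational(1, 4530714)), -5352432), -1) = Pow(Add(Rational(2419081, 4530714), -5352432), -1) = Pow(Rational(-24250336177367, 4530714), -1) = Rational(-4530714, 24250336177367)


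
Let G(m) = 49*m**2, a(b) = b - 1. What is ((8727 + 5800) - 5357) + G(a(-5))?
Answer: 10934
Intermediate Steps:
a(b) = -1 + b
((8727 + 5800) - 5357) + G(a(-5)) = ((8727 + 5800) - 5357) + 49*(-1 - 5)**2 = (14527 - 5357) + 49*(-6)**2 = 9170 + 49*36 = 9170 + 1764 = 10934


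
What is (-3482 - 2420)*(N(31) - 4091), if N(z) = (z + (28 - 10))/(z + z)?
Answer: 748352943/31 ≈ 2.4140e+7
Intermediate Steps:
N(z) = (18 + z)/(2*z) (N(z) = (z + 18)/((2*z)) = (18 + z)*(1/(2*z)) = (18 + z)/(2*z))
(-3482 - 2420)*(N(31) - 4091) = (-3482 - 2420)*((½)*(18 + 31)/31 - 4091) = -5902*((½)*(1/31)*49 - 4091) = -5902*(49/62 - 4091) = -5902*(-253593/62) = 748352943/31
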